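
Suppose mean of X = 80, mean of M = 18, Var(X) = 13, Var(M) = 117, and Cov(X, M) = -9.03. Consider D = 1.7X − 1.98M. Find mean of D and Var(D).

mean of D = 100.36, Var(D) = 557.04676

mean of D = 1.7·mean of X + (-1.98)·mean of M = 1.7·80 + (-1.98)·18 = 100.36.
Var(D) = a²·Var(X) + b²·Var(M) + 2ab·Cov(X, M) with a = 1.7, b = -1.98.
= 1.7²·13 + (-1.98)²·117 + 2·1.7·(-1.98)·(-9.03)
= 37.57 + 458.6868 + 60.78996 = 557.04676.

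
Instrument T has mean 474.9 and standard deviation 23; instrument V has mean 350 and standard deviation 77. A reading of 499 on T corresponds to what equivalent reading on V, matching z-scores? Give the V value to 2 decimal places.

V = 430.68

z = (499 − 474.9)/23 ≈ 1.0478.
V = 350 + z·77 = 350 + (499 − 474.9)·77/23 ≈ 430.68.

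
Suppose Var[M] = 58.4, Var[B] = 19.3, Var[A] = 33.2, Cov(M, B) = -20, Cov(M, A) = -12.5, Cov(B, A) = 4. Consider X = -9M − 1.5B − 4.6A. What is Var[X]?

Var[X] = a²·Var[M] + b²·Var[B] + c²·Var[A] + 2ab·Cov(M, B) + 2ac·Cov(M, A) + 2bc·Cov(B, A), with a = -9, b = -1.5, c = -4.6.
= 4730.4 + 43.425 + 702.512 + (-540) + (-1035) + 55.2
= 3956.537.

Var[X] = 3956.537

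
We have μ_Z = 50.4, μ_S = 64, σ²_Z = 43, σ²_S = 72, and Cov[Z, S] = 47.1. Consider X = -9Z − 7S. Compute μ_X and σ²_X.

μ_X = -901.6, σ²_X = 12945.6

μ_X = (-9)·μ_Z + (-7)·μ_S = (-9)·50.4 + (-7)·64 = -901.6.
σ²_X = a²·σ²_Z + b²·σ²_S + 2ab·Cov[Z, S] with a = -9, b = -7.
= (-9)²·43 + (-7)²·72 + 2·(-9)·(-7)·47.1
= 3483 + 3528 + 5934.6 = 12945.6.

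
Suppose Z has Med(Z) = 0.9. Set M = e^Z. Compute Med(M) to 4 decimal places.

e^Z is monotone on this domain, so Med(M) = exp(0.9) ≈ 2.4596.

Med(M) = 2.4596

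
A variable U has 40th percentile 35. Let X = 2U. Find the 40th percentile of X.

40th percentile of X = 70

Since a = 2 > 0 the transformation is increasing, so the 40th percentile of X = a·(P_{40} of U) + b = 2·35 = 70.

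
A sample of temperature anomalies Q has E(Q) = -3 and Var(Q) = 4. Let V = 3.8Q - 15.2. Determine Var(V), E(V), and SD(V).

V = 3.8Q - 15.2 is linear with a = 3.8, b = -15.2.
Var(V) = a²·Var(Q) = 3.8²·4 = 57.76 (the additive constant -15.2 does not affect variance).
E(V) = a·E(Q) + b = 3.8·(-3) + (-15.2) = -26.6.
SD(Q) = √4 = 2.
SD(V) = |a|·SD(Q) = |3.8|·2 = 7.6.

Var(V) = 57.76, E(V) = -26.6, SD(V) = 7.6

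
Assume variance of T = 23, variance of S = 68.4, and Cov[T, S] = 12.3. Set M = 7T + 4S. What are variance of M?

variance of M = 2910.2

variance of M = a²·variance of T + b²·variance of S + 2ab·Cov[T, S] with a = 7, b = 4.
= 7²·23 + 4²·68.4 + 2·7·4·12.3
= 1127 + 1094.4 + 688.8 = 2910.2.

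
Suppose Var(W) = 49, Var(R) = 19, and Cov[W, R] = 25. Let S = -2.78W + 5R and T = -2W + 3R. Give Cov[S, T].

By bilinearity, Cov[S, T] = ac·Var(W) + bd·Var(R) + (ad+bc)·Cov[W, R], with a=-2.78, b=5, c=-2, d=3.
ac·Var(W) = (-2.78)·(-2)·49 = 272.44
bd·Var(R) = 5·3·19 = 285
(ad+bc)·Cov[W, R] = (-18.34)·25 = -458.5
Cov[S, T] = 272.44 + 285 + (-458.5) = 98.94.

Cov[S, T] = 98.94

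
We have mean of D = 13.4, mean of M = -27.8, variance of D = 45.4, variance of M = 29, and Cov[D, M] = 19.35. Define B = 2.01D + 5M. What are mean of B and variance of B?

mean of B = -112.066, variance of B = 1297.35554

mean of B = 2.01·mean of D + 5·mean of M = 2.01·13.4 + 5·(-27.8) = -112.066.
variance of B = a²·variance of D + b²·variance of M + 2ab·Cov[D, M] with a = 2.01, b = 5.
= 2.01²·45.4 + 5²·29 + 2·2.01·5·19.35
= 183.42054 + 725 + 388.935 = 1297.35554.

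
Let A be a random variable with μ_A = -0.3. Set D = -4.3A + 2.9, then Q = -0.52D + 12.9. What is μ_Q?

μ_D = (-4.3)·(-0.3) + 2.9 = 4.19.
μ_Q = (-0.52)·4.19 + 12.9 = 10.7212.

μ_Q = 10.7212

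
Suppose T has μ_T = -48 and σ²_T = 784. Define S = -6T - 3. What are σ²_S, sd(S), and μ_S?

σ²_S = 28224, sd(S) = 168, μ_S = 285

S = -6T - 3 is linear with a = -6, b = -3.
σ²_S = a²·σ²_T = (-6)²·784 = 28224 (the additive constant -3 does not affect variance).
sd(T) = √784 = 28.
sd(S) = |a|·sd(T) = |-6|·28 = 168.
μ_S = a·μ_T + b = (-6)·(-48) + (-3) = 285.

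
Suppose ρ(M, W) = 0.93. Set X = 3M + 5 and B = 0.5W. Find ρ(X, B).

Linear rescalings preserve correlation up to sign; here the slopes 3 and 0.5 have the same sign, so ρ(X, B) = ρ(M, W) = 0.93.

ρ(X, B) = 0.93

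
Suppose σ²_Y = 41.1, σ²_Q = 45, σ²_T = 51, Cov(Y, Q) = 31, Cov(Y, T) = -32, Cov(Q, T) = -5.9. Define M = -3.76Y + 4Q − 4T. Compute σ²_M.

σ²_M = 410.81536

σ²_M = a²·σ²_Y + b²·σ²_Q + c²·σ²_T + 2ab·Cov(Y, Q) + 2ac·Cov(Y, T) + 2bc·Cov(Q, T), with a = -3.76, b = 4, c = -4.
= 581.05536 + 720 + 816 + (-932.48) + (-962.56) + 188.8
= 410.81536.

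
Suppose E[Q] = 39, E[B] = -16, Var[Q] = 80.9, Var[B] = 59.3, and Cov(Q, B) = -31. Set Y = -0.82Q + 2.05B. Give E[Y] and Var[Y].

E[Y] = (-0.82)·E[Q] + 2.05·E[B] = (-0.82)·39 + 2.05·(-16) = -64.78.
Var[Y] = a²·Var[Q] + b²·Var[B] + 2ab·Cov(Q, B) with a = -0.82, b = 2.05.
= (-0.82)²·80.9 + 2.05²·59.3 + 2·(-0.82)·2.05·(-31)
= 54.39716 + 249.20825 + 104.222 = 407.82741.

E[Y] = -64.78, Var[Y] = 407.82741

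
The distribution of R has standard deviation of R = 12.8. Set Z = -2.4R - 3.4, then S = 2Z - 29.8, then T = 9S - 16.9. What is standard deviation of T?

standard deviation of T = 552.96

standard deviation of Z = |-2.4|·12.8 = 30.72.
standard deviation of S = |2|·30.72 = 61.44.
standard deviation of T = |9|·61.44 = 552.96.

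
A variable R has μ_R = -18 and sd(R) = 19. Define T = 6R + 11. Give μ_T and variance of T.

T = 6R + 11 is linear with a = 6, b = 11.
μ_T = a·μ_R + b = 6·(-18) + 11 = -97.
variance of R = 19² = 361.
variance of T = a²·variance of R = 6²·361 = 12996 (the additive constant 11 does not affect variance).

μ_T = -97, variance of T = 12996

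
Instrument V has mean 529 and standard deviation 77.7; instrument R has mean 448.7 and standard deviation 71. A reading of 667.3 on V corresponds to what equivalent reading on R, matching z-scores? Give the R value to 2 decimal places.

z = (667.3 − 529)/77.7 ≈ 1.7799.
R = 448.7 + z·71 = 448.7 + (667.3 − 529)·71/77.7 ≈ 575.07.

R = 575.07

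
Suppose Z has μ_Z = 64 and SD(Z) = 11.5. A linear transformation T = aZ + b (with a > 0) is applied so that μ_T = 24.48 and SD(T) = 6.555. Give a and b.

a = 0.57, b = -12

SD(T) = a·SD(Z) (a > 0), so a = 6.555/11.5 = 0.57.
μ_T = a·μ_Z + b, so b = 24.48 − 0.57·64 = -12.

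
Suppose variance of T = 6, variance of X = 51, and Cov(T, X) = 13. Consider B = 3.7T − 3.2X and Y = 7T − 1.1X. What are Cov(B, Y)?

Cov(B, Y) = -9.19

By bilinearity, Cov(B, Y) = ac·variance of T + bd·variance of X + (ad+bc)·Cov(T, X), with a=3.7, b=-3.2, c=7, d=-1.1.
ac·variance of T = 3.7·7·6 = 155.4
bd·variance of X = (-3.2)·(-1.1)·51 = 179.52
(ad+bc)·Cov(T, X) = (-26.47)·13 = -344.11
Cov(B, Y) = 155.4 + 179.52 + (-344.11) = -9.19.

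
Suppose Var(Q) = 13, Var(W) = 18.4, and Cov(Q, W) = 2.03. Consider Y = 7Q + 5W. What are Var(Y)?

Var(Y) = a²·Var(Q) + b²·Var(W) + 2ab·Cov(Q, W) with a = 7, b = 5.
= 7²·13 + 5²·18.4 + 2·7·5·2.03
= 637 + 460 + 142.1 = 1239.1.

Var(Y) = 1239.1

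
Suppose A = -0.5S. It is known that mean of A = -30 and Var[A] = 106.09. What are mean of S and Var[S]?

mean of S = 60, Var[S] = 424.36

From A = -0.5S: mean of A = a·mean of S + b, so mean of S = (mean of A − b)/a = (-30 − 0)/(-0.5) = 60.
Var[A] = a²·Var[S], so Var[S] = 106.09/(-0.5)² = 424.36.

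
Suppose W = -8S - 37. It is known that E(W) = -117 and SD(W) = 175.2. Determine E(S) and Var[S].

E(S) = 10, Var[S] = 479.61

From W = -8S - 37: E(W) = a·E(S) + b, so E(S) = (E(W) − b)/a = (-117 − (-37))/(-8) = 10.
Var[W] = 175.2² = 30695.04.
Var[W] = a²·Var[S], so Var[S] = 30695.04/(-8)² = 479.61.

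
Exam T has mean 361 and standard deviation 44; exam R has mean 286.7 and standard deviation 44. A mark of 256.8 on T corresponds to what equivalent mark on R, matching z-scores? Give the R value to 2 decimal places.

z = (256.8 − 361)/44 ≈ -2.3682.
R = 286.7 + z·44 = 286.7 + (256.8 − 361)·44/44 = 182.50.

R = 182.50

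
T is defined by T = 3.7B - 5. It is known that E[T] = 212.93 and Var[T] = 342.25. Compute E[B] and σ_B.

E[B] = 58.9, σ_B = 5

From T = 3.7B - 5: E[T] = a·E[B] + b, so E[B] = (E[T] − b)/a = (212.93 − (-5))/3.7 = 58.9.
σ_T = √342.25 = 18.5.
σ_T = |a|·σ_B, so σ_B = 18.5/|3.7| = 5.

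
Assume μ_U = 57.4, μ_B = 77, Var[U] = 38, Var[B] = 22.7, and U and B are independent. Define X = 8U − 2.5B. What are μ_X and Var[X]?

μ_X = 8·μ_U + (-2.5)·μ_B = 8·57.4 + (-2.5)·77 = 266.7.
Var[X] = a²·Var[U] + b²·Var[B] + 2ab·Cov[U, B] with a = 8, b = -2.5.
Independence gives Cov[U, B] = 0.
= 8²·38 + (-2.5)²·22.7 + 2·8·(-2.5)·0
= 2432 + 141.875 + 0 = 2573.875.

μ_X = 266.7, Var[X] = 2573.875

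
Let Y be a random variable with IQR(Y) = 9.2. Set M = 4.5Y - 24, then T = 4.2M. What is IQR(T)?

IQR(T) = 173.88

IQR(M) = |4.5|·9.2 = 41.4.
IQR(T) = |4.2|·41.4 = 173.88.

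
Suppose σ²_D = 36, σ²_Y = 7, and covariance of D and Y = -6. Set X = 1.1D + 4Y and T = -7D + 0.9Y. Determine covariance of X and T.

covariance of X and T = -89.94

By bilinearity, covariance of X and T = ac·σ²_D + bd·σ²_Y + (ad+bc)·covariance of D and Y, with a=1.1, b=4, c=-7, d=0.9.
ac·σ²_D = 1.1·(-7)·36 = -277.2
bd·σ²_Y = 4·0.9·7 = 25.2
(ad+bc)·covariance of D and Y = (-27.01)·(-6) = 162.06
covariance of X and T = -277.2 + 25.2 + 162.06 = -89.94.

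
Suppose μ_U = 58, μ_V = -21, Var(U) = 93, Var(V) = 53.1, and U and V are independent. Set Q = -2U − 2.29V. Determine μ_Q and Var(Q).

μ_Q = (-2)·μ_U + (-2.29)·μ_V = (-2)·58 + (-2.29)·(-21) = -67.91.
Var(Q) = a²·Var(U) + b²·Var(V) + 2ab·covariance of U and V with a = -2, b = -2.29.
Independence gives covariance of U and V = 0.
= (-2)²·93 + (-2.29)²·53.1 + 2·(-2)·(-2.29)·0
= 372 + 278.46171 + 0 = 650.46171.

μ_Q = -67.91, Var(Q) = 650.46171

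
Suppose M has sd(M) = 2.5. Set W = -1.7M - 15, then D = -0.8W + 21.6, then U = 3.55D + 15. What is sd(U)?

sd(U) = 12.07

sd(W) = |-1.7|·2.5 = 4.25.
sd(D) = |-0.8|·4.25 = 3.4.
sd(U) = |3.55|·3.4 = 12.07.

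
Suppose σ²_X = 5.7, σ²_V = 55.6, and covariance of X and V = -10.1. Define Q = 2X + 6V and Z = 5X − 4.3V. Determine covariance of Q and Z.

covariance of Q and Z = -1593.62

By bilinearity, covariance of Q and Z = ac·σ²_X + bd·σ²_V + (ad+bc)·covariance of X and V, with a=2, b=6, c=5, d=-4.3.
ac·σ²_X = 2·5·5.7 = 57
bd·σ²_V = 6·(-4.3)·55.6 = -1434.48
(ad+bc)·covariance of X and V = (21.4)·(-10.1) = -216.14
covariance of Q and Z = 57 + (-1434.48) + (-216.14) = -1593.62.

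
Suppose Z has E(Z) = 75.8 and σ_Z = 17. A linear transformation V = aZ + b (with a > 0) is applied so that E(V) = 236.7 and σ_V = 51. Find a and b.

a = 3, b = 9.3

σ_V = a·σ_Z (a > 0), so a = 51/17 = 3.
E(V) = a·E(Z) + b, so b = 236.7 − 3·75.8 = 9.3.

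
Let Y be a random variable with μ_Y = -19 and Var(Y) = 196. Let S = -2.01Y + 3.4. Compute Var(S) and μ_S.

Var(S) = 791.8596, μ_S = 41.59

S = -2.01Y + 3.4 is linear with a = -2.01, b = 3.4.
Var(S) = a²·Var(Y) = (-2.01)²·196 = 791.8596 (the additive constant 3.4 does not affect variance).
μ_S = a·μ_Y + b = (-2.01)·(-19) + 3.4 = 41.59.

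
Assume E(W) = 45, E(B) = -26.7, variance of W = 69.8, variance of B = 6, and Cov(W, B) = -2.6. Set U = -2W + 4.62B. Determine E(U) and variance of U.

E(U) = -213.354, variance of U = 455.3144

E(U) = (-2)·E(W) + 4.62·E(B) = (-2)·45 + 4.62·(-26.7) = -213.354.
variance of U = a²·variance of W + b²·variance of B + 2ab·Cov(W, B) with a = -2, b = 4.62.
= (-2)²·69.8 + 4.62²·6 + 2·(-2)·4.62·(-2.6)
= 279.2 + 128.0664 + 48.048 = 455.3144.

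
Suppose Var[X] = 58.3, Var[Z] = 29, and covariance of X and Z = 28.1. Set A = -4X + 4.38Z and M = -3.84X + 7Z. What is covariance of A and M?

covariance of A and M = 525.20848

By bilinearity, covariance of A and M = ac·Var[X] + bd·Var[Z] + (ad+bc)·covariance of X and Z, with a=-4, b=4.38, c=-3.84, d=7.
ac·Var[X] = (-4)·(-3.84)·58.3 = 895.488
bd·Var[Z] = 4.38·7·29 = 889.14
(ad+bc)·covariance of X and Z = (-44.8192)·28.1 = -1259.41952
covariance of A and M = 895.488 + 889.14 + (-1259.41952) = 525.20848.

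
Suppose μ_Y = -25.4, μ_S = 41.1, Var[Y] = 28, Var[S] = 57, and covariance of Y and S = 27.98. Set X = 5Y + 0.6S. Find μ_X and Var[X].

μ_X = -102.34, Var[X] = 888.4

μ_X = 5·μ_Y + 0.6·μ_S = 5·(-25.4) + 0.6·41.1 = -102.34.
Var[X] = a²·Var[Y] + b²·Var[S] + 2ab·covariance of Y and S with a = 5, b = 0.6.
= 5²·28 + 0.6²·57 + 2·5·0.6·27.98
= 700 + 20.52 + 167.88 = 888.4.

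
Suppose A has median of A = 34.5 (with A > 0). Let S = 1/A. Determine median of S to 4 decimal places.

median of S = 0.029

1/A is monotone on this domain, so median of S = 1/(34.5) ≈ 0.029.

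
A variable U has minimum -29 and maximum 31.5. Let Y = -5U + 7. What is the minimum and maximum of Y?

a = -5 < 0, so order reverses: min(Y) = a·max(U)+b = (-5)·31.5 + 7 = -150.5; max(Y) = a·min(U)+b = (-5)·(-29) + 7 = 152.

min(Y) = -150.5, max(Y) = 152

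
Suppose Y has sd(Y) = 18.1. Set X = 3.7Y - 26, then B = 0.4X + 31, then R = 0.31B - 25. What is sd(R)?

sd(R) = 8.30428

sd(X) = |3.7|·18.1 = 66.97.
sd(B) = |0.4|·66.97 = 26.788.
sd(R) = |0.31|·26.788 = 8.30428.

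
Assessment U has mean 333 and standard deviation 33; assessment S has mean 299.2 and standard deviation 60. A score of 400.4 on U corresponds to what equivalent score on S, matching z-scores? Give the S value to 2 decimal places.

z = (400.4 − 333)/33 ≈ 2.0424.
S = 299.2 + z·60 = 299.2 + (400.4 − 333)·60/33 ≈ 421.75.

S = 421.75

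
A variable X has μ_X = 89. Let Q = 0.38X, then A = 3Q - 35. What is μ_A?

μ_Q = 0.38·89 = 33.82.
μ_A = 3·33.82 + (-35) = 66.46.

μ_A = 66.46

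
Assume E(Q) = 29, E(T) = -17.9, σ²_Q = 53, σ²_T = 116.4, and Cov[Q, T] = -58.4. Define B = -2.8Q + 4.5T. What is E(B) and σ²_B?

E(B) = (-2.8)·E(Q) + 4.5·E(T) = (-2.8)·29 + 4.5·(-17.9) = -161.75.
σ²_B = a²·σ²_Q + b²·σ²_T + 2ab·Cov[Q, T] with a = -2.8, b = 4.5.
= (-2.8)²·53 + 4.5²·116.4 + 2·(-2.8)·4.5·(-58.4)
= 415.52 + 2357.1 + 1471.68 = 4244.3.

E(B) = -161.75, σ²_B = 4244.3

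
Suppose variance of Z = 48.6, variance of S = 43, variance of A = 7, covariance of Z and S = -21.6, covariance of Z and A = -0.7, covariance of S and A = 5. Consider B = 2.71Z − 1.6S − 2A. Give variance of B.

variance of B = a²·variance of Z + b²·variance of S + c²·variance of A + 2ab·covariance of Z and S + 2ac·covariance of Z and A + 2bc·covariance of S and A, with a = 2.71, b = -1.6, c = -2.
= 356.92326 + 110.08 + 28 + 187.3152 + 7.588 + 32
= 721.90646.

variance of B = 721.90646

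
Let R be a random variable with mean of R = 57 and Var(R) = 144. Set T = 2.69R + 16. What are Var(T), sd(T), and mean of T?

T = 2.69R + 16 is linear with a = 2.69, b = 16.
Var(T) = a²·Var(R) = 2.69²·144 = 1041.9984 (the additive constant 16 does not affect variance).
sd(R) = √144 = 12.
sd(T) = |a|·sd(R) = |2.69|·12 = 32.28.
mean of T = a·mean of R + b = 2.69·57 + 16 = 169.33.

Var(T) = 1041.9984, sd(T) = 32.28, mean of T = 169.33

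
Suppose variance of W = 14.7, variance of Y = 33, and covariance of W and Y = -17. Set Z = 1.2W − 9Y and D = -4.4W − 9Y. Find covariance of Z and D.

covariance of Z and D = 2105.784

By bilinearity, covariance of Z and D = ac·variance of W + bd·variance of Y + (ad+bc)·covariance of W and Y, with a=1.2, b=-9, c=-4.4, d=-9.
ac·variance of W = 1.2·(-4.4)·14.7 = -77.616
bd·variance of Y = (-9)·(-9)·33 = 2673
(ad+bc)·covariance of W and Y = (28.8)·(-17) = -489.6
covariance of Z and D = -77.616 + 2673 + (-489.6) = 2105.784.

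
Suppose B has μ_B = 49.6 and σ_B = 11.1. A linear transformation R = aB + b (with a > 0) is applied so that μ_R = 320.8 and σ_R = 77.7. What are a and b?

a = 7, b = -26.4

σ_R = a·σ_B (a > 0), so a = 77.7/11.1 = 7.
μ_R = a·μ_B + b, so b = 320.8 − 7·49.6 = -26.4.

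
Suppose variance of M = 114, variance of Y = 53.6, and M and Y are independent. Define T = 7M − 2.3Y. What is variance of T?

variance of T = 5869.544

variance of T = a²·variance of M + b²·variance of Y + 2ab·Cov(M, Y) with a = 7, b = -2.3.
Independence gives Cov(M, Y) = 0.
= 7²·114 + (-2.3)²·53.6 + 2·7·(-2.3)·0
= 5586 + 283.544 + 0 = 5869.544.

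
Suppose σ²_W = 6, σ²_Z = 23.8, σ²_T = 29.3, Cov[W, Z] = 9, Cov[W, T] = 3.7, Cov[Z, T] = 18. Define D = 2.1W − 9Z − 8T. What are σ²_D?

σ²_D = 5956.94

σ²_D = a²·σ²_W + b²·σ²_Z + c²·σ²_T + 2ab·Cov[W, Z] + 2ac·Cov[W, T] + 2bc·Cov[Z, T], with a = 2.1, b = -9, c = -8.
= 26.46 + 1927.8 + 1875.2 + (-340.2) + (-124.32) + 2592
= 5956.94.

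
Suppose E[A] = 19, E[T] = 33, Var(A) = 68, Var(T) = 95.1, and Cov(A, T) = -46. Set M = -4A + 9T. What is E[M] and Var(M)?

E[M] = 221, Var(M) = 12103.1

E[M] = (-4)·E[A] + 9·E[T] = (-4)·19 + 9·33 = 221.
Var(M) = a²·Var(A) + b²·Var(T) + 2ab·Cov(A, T) with a = -4, b = 9.
= (-4)²·68 + 9²·95.1 + 2·(-4)·9·(-46)
= 1088 + 7703.1 + 3312 = 12103.1.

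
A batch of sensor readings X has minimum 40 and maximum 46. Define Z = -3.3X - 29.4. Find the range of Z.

Range of X = 46 − 40 = 6.
Range(Z) = |a|·Range(X) = |-3.3|·6 = 19.8.

Range(Z) = 19.8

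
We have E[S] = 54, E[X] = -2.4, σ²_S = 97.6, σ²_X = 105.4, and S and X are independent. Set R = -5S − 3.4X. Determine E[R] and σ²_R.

E[R] = (-5)·E[S] + (-3.4)·E[X] = (-5)·54 + (-3.4)·(-2.4) = -261.84.
σ²_R = a²·σ²_S + b²·σ²_X + 2ab·Cov(S, X) with a = -5, b = -3.4.
Independence gives Cov(S, X) = 0.
= (-5)²·97.6 + (-3.4)²·105.4 + 2·(-5)·(-3.4)·0
= 2440 + 1218.424 + 0 = 3658.424.

E[R] = -261.84, σ²_R = 3658.424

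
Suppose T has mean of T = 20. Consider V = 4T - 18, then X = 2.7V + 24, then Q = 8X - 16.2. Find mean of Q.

mean of V = 4·20 + (-18) = 62.
mean of X = 2.7·62 + 24 = 191.4.
mean of Q = 8·191.4 + (-16.2) = 1515.

mean of Q = 1515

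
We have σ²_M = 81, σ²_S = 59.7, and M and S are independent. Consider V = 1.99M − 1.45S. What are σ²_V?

σ²_V = a²·σ²_M + b²·σ²_S + 2ab·covariance of M and S with a = 1.99, b = -1.45.
Independence gives covariance of M and S = 0.
= 1.99²·81 + (-1.45)²·59.7 + 2·1.99·(-1.45)·0
= 320.7681 + 125.51925 + 0 = 446.28735.

σ²_V = 446.28735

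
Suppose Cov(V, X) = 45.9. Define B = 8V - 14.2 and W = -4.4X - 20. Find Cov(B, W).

Cov(B, W) = a·c·Cov(V, X) = 8·(-4.4)·45.9 = -1615.68. Additive constants drop out.

Cov(B, W) = -1615.68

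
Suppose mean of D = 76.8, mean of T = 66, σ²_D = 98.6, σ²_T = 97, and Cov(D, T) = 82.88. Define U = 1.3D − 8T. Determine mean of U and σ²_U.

mean of U = 1.3·mean of D + (-8)·mean of T = 1.3·76.8 + (-8)·66 = -428.16.
σ²_U = a²·σ²_D + b²·σ²_T + 2ab·Cov(D, T) with a = 1.3, b = -8.
= 1.3²·98.6 + (-8)²·97 + 2·1.3·(-8)·82.88
= 166.634 + 6208 + (-1723.904) = 4650.73.

mean of U = -428.16, σ²_U = 4650.73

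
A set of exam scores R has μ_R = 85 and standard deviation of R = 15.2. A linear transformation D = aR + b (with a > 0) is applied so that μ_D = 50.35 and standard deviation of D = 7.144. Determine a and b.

standard deviation of D = a·standard deviation of R (a > 0), so a = 7.144/15.2 = 0.47.
μ_D = a·μ_R + b, so b = 50.35 − 0.47·85 = 10.4.

a = 0.47, b = 10.4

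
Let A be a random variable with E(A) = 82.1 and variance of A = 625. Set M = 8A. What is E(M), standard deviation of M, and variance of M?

M = 8A is linear with a = 8, b = 0.
E(M) = a·E(A) + b = 8·82.1 = 656.8.
standard deviation of A = √625 = 25.
standard deviation of M = |a|·standard deviation of A = |8|·25 = 200.
variance of M = a²·variance of A = 8²·625 = 40000.

E(M) = 656.8, standard deviation of M = 200, variance of M = 40000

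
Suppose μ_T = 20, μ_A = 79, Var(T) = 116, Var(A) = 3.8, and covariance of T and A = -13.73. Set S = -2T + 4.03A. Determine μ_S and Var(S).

μ_S = 278.37, Var(S) = 747.04302

μ_S = (-2)·μ_T + 4.03·μ_A = (-2)·20 + 4.03·79 = 278.37.
Var(S) = a²·Var(T) + b²·Var(A) + 2ab·covariance of T and A with a = -2, b = 4.03.
= (-2)²·116 + 4.03²·3.8 + 2·(-2)·4.03·(-13.73)
= 464 + 61.71542 + 221.3276 = 747.04302.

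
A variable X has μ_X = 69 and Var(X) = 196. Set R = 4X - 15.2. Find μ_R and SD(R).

μ_R = 260.8, SD(R) = 56

R = 4X - 15.2 is linear with a = 4, b = -15.2.
μ_R = a·μ_X + b = 4·69 + (-15.2) = 260.8.
SD(X) = √196 = 14.
SD(R) = |a|·SD(X) = |4|·14 = 56.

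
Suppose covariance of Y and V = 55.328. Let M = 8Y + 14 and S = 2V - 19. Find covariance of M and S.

covariance of M and S = a·c·covariance of Y and V = 8·2·55.328 = 885.248. Additive constants drop out.

covariance of M and S = 885.248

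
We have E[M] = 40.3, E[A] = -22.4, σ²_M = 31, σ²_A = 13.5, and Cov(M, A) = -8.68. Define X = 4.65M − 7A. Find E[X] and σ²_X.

E[X] = 344.195, σ²_X = 1896.8655

E[X] = 4.65·E[M] + (-7)·E[A] = 4.65·40.3 + (-7)·(-22.4) = 344.195.
σ²_X = a²·σ²_M + b²·σ²_A + 2ab·Cov(M, A) with a = 4.65, b = -7.
= 4.65²·31 + (-7)²·13.5 + 2·4.65·(-7)·(-8.68)
= 670.2975 + 661.5 + 565.068 = 1896.8655.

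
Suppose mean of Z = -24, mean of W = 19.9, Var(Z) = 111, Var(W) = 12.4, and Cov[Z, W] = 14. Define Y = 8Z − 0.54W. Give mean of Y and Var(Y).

mean of Y = -202.746, Var(Y) = 6986.65584

mean of Y = 8·mean of Z + (-0.54)·mean of W = 8·(-24) + (-0.54)·19.9 = -202.746.
Var(Y) = a²·Var(Z) + b²·Var(W) + 2ab·Cov[Z, W] with a = 8, b = -0.54.
= 8²·111 + (-0.54)²·12.4 + 2·8·(-0.54)·14
= 7104 + 3.61584 + (-120.96) = 6986.65584.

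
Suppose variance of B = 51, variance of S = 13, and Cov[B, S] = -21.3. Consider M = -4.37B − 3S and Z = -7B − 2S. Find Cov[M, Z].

Cov[M, Z] = 1004.628

By bilinearity, Cov[M, Z] = ac·variance of B + bd·variance of S + (ad+bc)·Cov[B, S], with a=-4.37, b=-3, c=-7, d=-2.
ac·variance of B = (-4.37)·(-7)·51 = 1560.09
bd·variance of S = (-3)·(-2)·13 = 78
(ad+bc)·Cov[B, S] = (29.74)·(-21.3) = -633.462
Cov[M, Z] = 1560.09 + 78 + (-633.462) = 1004.628.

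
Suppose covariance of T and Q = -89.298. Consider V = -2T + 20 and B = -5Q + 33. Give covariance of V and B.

covariance of V and B = -892.98

covariance of V and B = a·c·covariance of T and Q = (-2)·(-5)·(-89.298) = -892.98. Additive constants drop out.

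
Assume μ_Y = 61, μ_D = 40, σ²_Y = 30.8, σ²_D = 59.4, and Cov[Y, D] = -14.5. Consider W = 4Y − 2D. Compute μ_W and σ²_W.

μ_W = 164, σ²_W = 962.4

μ_W = 4·μ_Y + (-2)·μ_D = 4·61 + (-2)·40 = 164.
σ²_W = a²·σ²_Y + b²·σ²_D + 2ab·Cov[Y, D] with a = 4, b = -2.
= 4²·30.8 + (-2)²·59.4 + 2·4·(-2)·(-14.5)
= 492.8 + 237.6 + 232 = 962.4.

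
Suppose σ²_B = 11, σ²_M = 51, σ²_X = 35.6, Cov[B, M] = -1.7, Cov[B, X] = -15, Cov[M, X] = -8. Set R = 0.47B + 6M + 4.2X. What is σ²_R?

σ²_R = a²·σ²_B + b²·σ²_M + c²·σ²_X + 2ab·Cov[B, M] + 2ac·Cov[B, X] + 2bc·Cov[M, X], with a = 0.47, b = 6, c = 4.2.
= 2.4299 + 1836 + 627.984 + (-9.588) + (-59.22) + (-403.2)
= 1994.4059.

σ²_R = 1994.4059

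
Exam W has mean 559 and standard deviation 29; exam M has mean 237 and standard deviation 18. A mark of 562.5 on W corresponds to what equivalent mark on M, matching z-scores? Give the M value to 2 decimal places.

z = (562.5 − 559)/29 ≈ 0.1207.
M = 237 + z·18 = 237 + (562.5 − 559)·18/29 ≈ 239.17.

M = 239.17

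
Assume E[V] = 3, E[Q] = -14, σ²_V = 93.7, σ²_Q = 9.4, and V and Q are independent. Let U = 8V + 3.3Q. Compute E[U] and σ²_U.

E[U] = 8·E[V] + 3.3·E[Q] = 8·3 + 3.3·(-14) = -22.2.
σ²_U = a²·σ²_V + b²·σ²_Q + 2ab·Cov(V, Q) with a = 8, b = 3.3.
Independence gives Cov(V, Q) = 0.
= 8²·93.7 + 3.3²·9.4 + 2·8·3.3·0
= 5996.8 + 102.366 + 0 = 6099.166.

E[U] = -22.2, σ²_U = 6099.166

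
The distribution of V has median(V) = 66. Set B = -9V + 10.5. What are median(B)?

A linear map preserves order up to sign, so median(B) = a·median(V) + b = (-9)·66 + 10.5 = -583.5.

median(B) = -583.5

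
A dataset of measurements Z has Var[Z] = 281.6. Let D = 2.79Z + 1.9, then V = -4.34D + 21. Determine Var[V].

Var[V] = 41287.683419136

Var[D] = 2.79²·281.6 = 2192.00256.
Var[V] = (-4.34)²·2192.00256 = 41287.683419136.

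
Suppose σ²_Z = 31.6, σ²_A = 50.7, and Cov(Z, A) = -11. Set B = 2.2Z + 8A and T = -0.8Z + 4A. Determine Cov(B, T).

Cov(B, T) = 1540.384

By bilinearity, Cov(B, T) = ac·σ²_Z + bd·σ²_A + (ad+bc)·Cov(Z, A), with a=2.2, b=8, c=-0.8, d=4.
ac·σ²_Z = 2.2·(-0.8)·31.6 = -55.616
bd·σ²_A = 8·4·50.7 = 1622.4
(ad+bc)·Cov(Z, A) = (2.4)·(-11) = -26.4
Cov(B, T) = -55.616 + 1622.4 + (-26.4) = 1540.384.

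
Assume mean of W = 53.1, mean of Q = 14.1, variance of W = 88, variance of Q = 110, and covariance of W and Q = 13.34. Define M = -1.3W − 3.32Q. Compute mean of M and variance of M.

mean of M = -115.842, variance of M = 1476.33488

mean of M = (-1.3)·mean of W + (-3.32)·mean of Q = (-1.3)·53.1 + (-3.32)·14.1 = -115.842.
variance of M = a²·variance of W + b²·variance of Q + 2ab·covariance of W and Q with a = -1.3, b = -3.32.
= (-1.3)²·88 + (-3.32)²·110 + 2·(-1.3)·(-3.32)·13.34
= 148.72 + 1212.464 + 115.15088 = 1476.33488.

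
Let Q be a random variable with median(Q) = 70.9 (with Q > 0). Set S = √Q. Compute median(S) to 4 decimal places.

√Q is monotone on this domain, so median(S) = √(70.9) ≈ 8.4202.

median(S) = 8.4202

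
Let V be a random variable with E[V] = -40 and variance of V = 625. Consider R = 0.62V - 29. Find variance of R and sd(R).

R = 0.62V - 29 is linear with a = 0.62, b = -29.
variance of R = a²·variance of V = 0.62²·625 = 240.25 (the additive constant -29 does not affect variance).
sd(V) = √625 = 25.
sd(R) = |a|·sd(V) = |0.62|·25 = 15.5.

variance of R = 240.25, sd(R) = 15.5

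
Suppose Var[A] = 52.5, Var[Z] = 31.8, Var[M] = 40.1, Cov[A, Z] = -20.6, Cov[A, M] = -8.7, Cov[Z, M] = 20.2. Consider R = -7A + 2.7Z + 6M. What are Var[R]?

Var[R] = 6411.882

Var[R] = a²·Var[A] + b²·Var[Z] + c²·Var[M] + 2ab·Cov[A, Z] + 2ac·Cov[A, M] + 2bc·Cov[Z, M], with a = -7, b = 2.7, c = 6.
= 2572.5 + 231.822 + 1443.6 + 778.68 + 730.8 + 654.48
= 6411.882.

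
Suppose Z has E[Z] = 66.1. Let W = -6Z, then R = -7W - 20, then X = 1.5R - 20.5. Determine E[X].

E[W] = (-6)·66.1 = -396.6.
E[R] = (-7)·(-396.6) + (-20) = 2756.2.
E[X] = 1.5·2756.2 + (-20.5) = 4113.8.

E[X] = 4113.8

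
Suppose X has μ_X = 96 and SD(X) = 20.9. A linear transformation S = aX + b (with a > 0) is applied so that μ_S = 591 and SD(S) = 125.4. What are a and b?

a = 6, b = 15

SD(S) = a·SD(X) (a > 0), so a = 125.4/20.9 = 6.
μ_S = a·μ_X + b, so b = 591 − 6·96 = 15.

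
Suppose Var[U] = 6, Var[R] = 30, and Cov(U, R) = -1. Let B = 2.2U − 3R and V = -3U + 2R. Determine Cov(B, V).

Cov(B, V) = -233

By bilinearity, Cov(B, V) = ac·Var[U] + bd·Var[R] + (ad+bc)·Cov(U, R), with a=2.2, b=-3, c=-3, d=2.
ac·Var[U] = 2.2·(-3)·6 = -39.6
bd·Var[R] = (-3)·2·30 = -180
(ad+bc)·Cov(U, R) = (13.4)·(-1) = -13.4
Cov(B, V) = -39.6 + (-180) + (-13.4) = -233.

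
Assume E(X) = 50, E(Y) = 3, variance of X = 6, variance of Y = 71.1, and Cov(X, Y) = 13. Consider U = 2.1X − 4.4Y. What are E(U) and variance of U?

E(U) = 2.1·E(X) + (-4.4)·E(Y) = 2.1·50 + (-4.4)·3 = 91.8.
variance of U = a²·variance of X + b²·variance of Y + 2ab·Cov(X, Y) with a = 2.1, b = -4.4.
= 2.1²·6 + (-4.4)²·71.1 + 2·2.1·(-4.4)·13
= 26.46 + 1376.496 + (-240.24) = 1162.716.

E(U) = 91.8, variance of U = 1162.716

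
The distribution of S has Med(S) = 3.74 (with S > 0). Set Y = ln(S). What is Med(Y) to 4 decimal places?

Med(Y) = 1.3191

ln(S) is monotone on this domain, so Med(Y) = ln(3.74) ≈ 1.3191.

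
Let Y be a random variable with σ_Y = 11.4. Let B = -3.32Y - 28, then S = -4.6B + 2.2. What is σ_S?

σ_S = 174.1008

σ_B = |-3.32|·11.4 = 37.848.
σ_S = |-4.6|·37.848 = 174.1008.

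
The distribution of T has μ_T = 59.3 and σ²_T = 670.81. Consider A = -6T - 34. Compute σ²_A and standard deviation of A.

σ²_A = 24149.16, standard deviation of A = 155.4

A = -6T - 34 is linear with a = -6, b = -34.
σ²_A = a²·σ²_T = (-6)²·670.81 = 24149.16 (the additive constant -34 does not affect variance).
standard deviation of T = √670.81 = 25.9.
standard deviation of A = |a|·standard deviation of T = |-6|·25.9 = 155.4.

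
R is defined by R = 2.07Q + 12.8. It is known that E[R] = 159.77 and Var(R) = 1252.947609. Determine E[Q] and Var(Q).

E[Q] = 71, Var(Q) = 292.41

From R = 2.07Q + 12.8: E[R] = a·E[Q] + b, so E[Q] = (E[R] − b)/a = (159.77 − 12.8)/2.07 = 71.
Var(R) = a²·Var(Q), so Var(Q) = 1252.947609/2.07² = 292.41.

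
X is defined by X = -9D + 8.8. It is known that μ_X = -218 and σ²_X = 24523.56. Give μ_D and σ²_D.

μ_D = 25.2, σ²_D = 302.76

From X = -9D + 8.8: μ_X = a·μ_D + b, so μ_D = (μ_X − b)/a = (-218 − 8.8)/(-9) = 25.2.
σ²_X = a²·σ²_D, so σ²_D = 24523.56/(-9)² = 302.76.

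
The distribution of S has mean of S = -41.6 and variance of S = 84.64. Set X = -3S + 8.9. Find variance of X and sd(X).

X = -3S + 8.9 is linear with a = -3, b = 8.9.
variance of X = a²·variance of S = (-3)²·84.64 = 761.76 (the additive constant 8.9 does not affect variance).
sd(S) = √84.64 = 9.2.
sd(X) = |a|·sd(S) = |-3|·9.2 = 27.6.

variance of X = 761.76, sd(X) = 27.6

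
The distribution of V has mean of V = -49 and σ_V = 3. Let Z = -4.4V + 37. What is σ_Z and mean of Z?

σ_Z = 13.2, mean of Z = 252.6

Z = -4.4V + 37 is linear with a = -4.4, b = 37.
σ_Z = |a|·σ_V = |-4.4|·3 = 13.2.
mean of Z = a·mean of V + b = (-4.4)·(-49) + 37 = 252.6.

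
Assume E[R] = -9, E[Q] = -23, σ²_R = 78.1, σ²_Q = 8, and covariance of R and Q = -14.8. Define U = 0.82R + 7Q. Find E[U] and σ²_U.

E[U] = 0.82·E[R] + 7·E[Q] = 0.82·(-9) + 7·(-23) = -168.38.
σ²_U = a²·σ²_R + b²·σ²_Q + 2ab·covariance of R and Q with a = 0.82, b = 7.
= 0.82²·78.1 + 7²·8 + 2·0.82·7·(-14.8)
= 52.51444 + 392 + (-169.904) = 274.61044.

E[U] = -168.38, σ²_U = 274.61044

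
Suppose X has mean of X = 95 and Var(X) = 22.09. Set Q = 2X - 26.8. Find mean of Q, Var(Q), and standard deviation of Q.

mean of Q = 163.2, Var(Q) = 88.36, standard deviation of Q = 9.4

Q = 2X - 26.8 is linear with a = 2, b = -26.8.
mean of Q = a·mean of X + b = 2·95 + (-26.8) = 163.2.
Var(Q) = a²·Var(X) = 2²·22.09 = 88.36 (the additive constant -26.8 does not affect variance).
standard deviation of X = √22.09 = 4.7.
standard deviation of Q = |a|·standard deviation of X = |2|·4.7 = 9.4.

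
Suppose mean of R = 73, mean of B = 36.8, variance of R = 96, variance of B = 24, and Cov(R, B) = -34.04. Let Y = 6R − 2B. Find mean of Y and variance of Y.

mean of Y = 6·mean of R + (-2)·mean of B = 6·73 + (-2)·36.8 = 364.4.
variance of Y = a²·variance of R + b²·variance of B + 2ab·Cov(R, B) with a = 6, b = -2.
= 6²·96 + (-2)²·24 + 2·6·(-2)·(-34.04)
= 3456 + 96 + 816.96 = 4368.96.

mean of Y = 364.4, variance of Y = 4368.96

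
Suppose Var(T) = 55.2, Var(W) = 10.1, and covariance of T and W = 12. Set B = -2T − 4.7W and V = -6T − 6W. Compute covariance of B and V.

By bilinearity, covariance of B and V = ac·Var(T) + bd·Var(W) + (ad+bc)·covariance of T and W, with a=-2, b=-4.7, c=-6, d=-6.
ac·Var(T) = (-2)·(-6)·55.2 = 662.4
bd·Var(W) = (-4.7)·(-6)·10.1 = 284.82
(ad+bc)·covariance of T and W = (40.2)·12 = 482.4
covariance of B and V = 662.4 + 284.82 + 482.4 = 1429.62.

covariance of B and V = 1429.62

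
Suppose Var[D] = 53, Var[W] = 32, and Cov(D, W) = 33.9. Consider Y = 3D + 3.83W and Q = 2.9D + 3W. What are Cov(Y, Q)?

By bilinearity, Cov(Y, Q) = ac·Var[D] + bd·Var[W] + (ad+bc)·Cov(D, W), with a=3, b=3.83, c=2.9, d=3.
ac·Var[D] = 3·2.9·53 = 461.1
bd·Var[W] = 3.83·3·32 = 367.68
(ad+bc)·Cov(D, W) = (20.107)·33.9 = 681.6273
Cov(Y, Q) = 461.1 + 367.68 + 681.6273 = 1510.4073.

Cov(Y, Q) = 1510.4073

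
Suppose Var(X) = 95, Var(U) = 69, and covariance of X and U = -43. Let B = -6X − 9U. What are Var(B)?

Var(B) = a²·Var(X) + b²·Var(U) + 2ab·covariance of X and U with a = -6, b = -9.
= (-6)²·95 + (-9)²·69 + 2·(-6)·(-9)·(-43)
= 3420 + 5589 + (-4644) = 4365.

Var(B) = 4365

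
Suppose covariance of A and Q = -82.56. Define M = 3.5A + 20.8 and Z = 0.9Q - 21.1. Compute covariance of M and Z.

covariance of M and Z = a·c·covariance of A and Q = 3.5·0.9·(-82.56) = -260.064. Additive constants drop out.

covariance of M and Z = -260.064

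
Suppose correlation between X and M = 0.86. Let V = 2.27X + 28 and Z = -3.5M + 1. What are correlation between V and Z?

Linear rescalings preserve |correlation|; the slopes 2.27 and -3.5 have opposite signs, so the correlation flips sign: correlation between V and Z = −correlation between X and M = -0.86.

correlation between V and Z = -0.86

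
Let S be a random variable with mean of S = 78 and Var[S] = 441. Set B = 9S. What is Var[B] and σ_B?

B = 9S is linear with a = 9, b = 0.
Var[B] = a²·Var[S] = 9²·441 = 35721.
σ_S = √441 = 21.
σ_B = |a|·σ_S = |9|·21 = 189.

Var[B] = 35721, σ_B = 189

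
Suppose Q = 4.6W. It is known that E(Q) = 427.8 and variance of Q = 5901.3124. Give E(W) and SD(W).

From Q = 4.6W: E(Q) = a·E(W) + b, so E(W) = (E(Q) − b)/a = (427.8 − 0)/4.6 = 93.
SD(Q) = √5901.3124 = 76.82.
SD(Q) = |a|·SD(W), so SD(W) = 76.82/|4.6| = 16.7.

E(W) = 93, SD(W) = 16.7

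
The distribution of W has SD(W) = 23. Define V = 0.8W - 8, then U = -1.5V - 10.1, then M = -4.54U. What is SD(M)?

SD(M) = 125.304

SD(V) = |0.8|·23 = 18.4.
SD(U) = |-1.5|·18.4 = 27.6.
SD(M) = |-4.54|·27.6 = 125.304.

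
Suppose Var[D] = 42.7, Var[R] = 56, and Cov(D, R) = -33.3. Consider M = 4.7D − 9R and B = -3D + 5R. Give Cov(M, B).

Cov(M, B) = -4803.72

By bilinearity, Cov(M, B) = ac·Var[D] + bd·Var[R] + (ad+bc)·Cov(D, R), with a=4.7, b=-9, c=-3, d=5.
ac·Var[D] = 4.7·(-3)·42.7 = -602.07
bd·Var[R] = (-9)·5·56 = -2520
(ad+bc)·Cov(D, R) = (50.5)·(-33.3) = -1681.65
Cov(M, B) = -602.07 + (-2520) + (-1681.65) = -4803.72.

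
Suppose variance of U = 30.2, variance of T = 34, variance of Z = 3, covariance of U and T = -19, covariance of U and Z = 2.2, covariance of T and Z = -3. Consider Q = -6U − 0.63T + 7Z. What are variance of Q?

variance of Q = a²·variance of U + b²·variance of T + c²·variance of Z + 2ab·covariance of U and T + 2ac·covariance of U and Z + 2bc·covariance of T and Z, with a = -6, b = -0.63, c = 7.
= 1087.2 + 13.4946 + 147 + (-143.64) + (-184.8) + 26.46
= 945.7146.

variance of Q = 945.7146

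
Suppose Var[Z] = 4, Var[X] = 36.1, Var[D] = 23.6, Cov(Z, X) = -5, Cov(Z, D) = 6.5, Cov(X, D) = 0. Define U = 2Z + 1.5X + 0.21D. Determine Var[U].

Var[U] = a²·Var[Z] + b²·Var[X] + c²·Var[D] + 2ab·Cov(Z, X) + 2ac·Cov(Z, D) + 2bc·Cov(X, D), with a = 2, b = 1.5, c = 0.21.
= 16 + 81.225 + 1.04076 + (-30) + 5.46 + 0
= 73.72576.

Var[U] = 73.72576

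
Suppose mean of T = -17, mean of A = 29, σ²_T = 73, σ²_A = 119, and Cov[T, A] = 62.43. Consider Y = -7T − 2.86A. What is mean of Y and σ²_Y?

mean of Y = (-7)·mean of T + (-2.86)·mean of A = (-7)·(-17) + (-2.86)·29 = 36.06.
σ²_Y = a²·σ²_T + b²·σ²_A + 2ab·Cov[T, A] with a = -7, b = -2.86.
= (-7)²·73 + (-2.86)²·119 + 2·(-7)·(-2.86)·62.43
= 3577 + 973.3724 + 2499.6972 = 7050.0696.

mean of Y = 36.06, σ²_Y = 7050.0696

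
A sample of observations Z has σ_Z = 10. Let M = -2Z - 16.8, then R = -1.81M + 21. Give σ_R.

σ_R = 36.2

σ_M = |-2|·10 = 20.
σ_R = |-1.81|·20 = 36.2.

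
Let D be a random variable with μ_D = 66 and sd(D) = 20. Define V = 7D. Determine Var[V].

V = 7D is linear with a = 7, b = 0.
Var[D] = 20² = 400.
Var[V] = a²·Var[D] = 7²·400 = 19600.

Var[V] = 19600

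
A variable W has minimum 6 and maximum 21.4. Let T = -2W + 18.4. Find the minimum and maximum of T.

min(T) = -24.4, max(T) = 6.4

a = -2 < 0, so order reverses: min(T) = a·max(W)+b = (-2)·21.4 + 18.4 = -24.4; max(T) = a·min(W)+b = (-2)·6 + 18.4 = 6.4.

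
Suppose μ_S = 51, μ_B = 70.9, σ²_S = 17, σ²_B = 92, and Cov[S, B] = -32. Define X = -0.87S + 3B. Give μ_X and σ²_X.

μ_X = 168.33, σ²_X = 1007.9073

μ_X = (-0.87)·μ_S + 3·μ_B = (-0.87)·51 + 3·70.9 = 168.33.
σ²_X = a²·σ²_S + b²·σ²_B + 2ab·Cov[S, B] with a = -0.87, b = 3.
= (-0.87)²·17 + 3²·92 + 2·(-0.87)·3·(-32)
= 12.8673 + 828 + 167.04 = 1007.9073.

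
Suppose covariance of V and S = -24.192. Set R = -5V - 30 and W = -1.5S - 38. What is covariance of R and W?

covariance of R and W = a·c·covariance of V and S = (-5)·(-1.5)·(-24.192) = -181.44. Additive constants drop out.

covariance of R and W = -181.44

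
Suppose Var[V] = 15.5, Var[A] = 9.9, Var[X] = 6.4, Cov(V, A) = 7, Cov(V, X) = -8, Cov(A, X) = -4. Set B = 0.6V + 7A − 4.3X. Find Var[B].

Var[B] = 949.896

Var[B] = a²·Var[V] + b²·Var[A] + c²·Var[X] + 2ab·Cov(V, A) + 2ac·Cov(V, X) + 2bc·Cov(A, X), with a = 0.6, b = 7, c = -4.3.
= 5.58 + 485.1 + 118.336 + 58.8 + 41.28 + 240.8
= 949.896.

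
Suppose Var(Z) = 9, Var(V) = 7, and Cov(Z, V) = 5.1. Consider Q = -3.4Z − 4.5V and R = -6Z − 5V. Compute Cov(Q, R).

By bilinearity, Cov(Q, R) = ac·Var(Z) + bd·Var(V) + (ad+bc)·Cov(Z, V), with a=-3.4, b=-4.5, c=-6, d=-5.
ac·Var(Z) = (-3.4)·(-6)·9 = 183.6
bd·Var(V) = (-4.5)·(-5)·7 = 157.5
(ad+bc)·Cov(Z, V) = (44)·5.1 = 224.4
Cov(Q, R) = 183.6 + 157.5 + 224.4 = 565.5.

Cov(Q, R) = 565.5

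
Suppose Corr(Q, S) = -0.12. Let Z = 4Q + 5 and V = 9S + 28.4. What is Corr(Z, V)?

Linear rescalings preserve correlation up to sign; here the slopes 4 and 9 have the same sign, so Corr(Z, V) = Corr(Q, S) = -0.12.

Corr(Z, V) = -0.12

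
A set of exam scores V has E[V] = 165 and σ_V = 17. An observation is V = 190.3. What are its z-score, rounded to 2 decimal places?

z = 1.49

z = (V − E[V]) / σ_V = (190.3 − 165) / 17 ≈ 1.49.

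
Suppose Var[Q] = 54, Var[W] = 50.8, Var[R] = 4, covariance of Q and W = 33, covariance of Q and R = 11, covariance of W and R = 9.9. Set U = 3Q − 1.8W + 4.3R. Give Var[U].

Var[U] = 498.7

Var[U] = a²·Var[Q] + b²·Var[W] + c²·Var[R] + 2ab·covariance of Q and W + 2ac·covariance of Q and R + 2bc·covariance of W and R, with a = 3, b = -1.8, c = 4.3.
= 486 + 164.592 + 73.96 + (-356.4) + 283.8 + (-153.252)
= 498.7.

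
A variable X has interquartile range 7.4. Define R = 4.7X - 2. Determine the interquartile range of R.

IQR(R) = 34.78

Under R = aX + b, IQR(R) = |a|·IQR(X) = |4.7|·7.4 = 34.78 (shifts cancel; spread scales by |a|).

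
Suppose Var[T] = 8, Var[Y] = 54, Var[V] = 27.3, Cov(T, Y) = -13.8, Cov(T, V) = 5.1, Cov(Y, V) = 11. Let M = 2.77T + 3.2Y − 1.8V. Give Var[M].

Var[M] = a²·Var[T] + b²·Var[Y] + c²·Var[V] + 2ab·Cov(T, Y) + 2ac·Cov(T, V) + 2bc·Cov(Y, V), with a = 2.77, b = 3.2, c = -1.8.
= 61.3832 + 552.96 + 88.452 + (-244.6464) + (-50.8572) + (-126.72)
= 280.5716.

Var[M] = 280.5716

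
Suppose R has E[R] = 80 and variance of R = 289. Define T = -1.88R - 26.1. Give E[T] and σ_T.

E[T] = -176.5, σ_T = 31.96

T = -1.88R - 26.1 is linear with a = -1.88, b = -26.1.
E[T] = a·E[R] + b = (-1.88)·80 + (-26.1) = -176.5.
σ_R = √289 = 17.
σ_T = |a|·σ_R = |-1.88|·17 = 31.96.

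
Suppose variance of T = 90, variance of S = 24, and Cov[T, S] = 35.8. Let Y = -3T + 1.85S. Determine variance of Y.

variance of Y = 494.76

variance of Y = a²·variance of T + b²·variance of S + 2ab·Cov[T, S] with a = -3, b = 1.85.
= (-3)²·90 + 1.85²·24 + 2·(-3)·1.85·35.8
= 810 + 82.14 + (-397.38) = 494.76.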